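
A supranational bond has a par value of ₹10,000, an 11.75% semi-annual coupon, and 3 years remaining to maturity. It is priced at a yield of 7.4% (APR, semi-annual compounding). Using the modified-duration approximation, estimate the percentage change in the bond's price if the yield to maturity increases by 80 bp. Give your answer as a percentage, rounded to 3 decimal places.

-2.034%

Periodic yield y = 0.037. Modified duration first:
  t   CF        PV=CF/(1+0.037)^t    t·PV
  1       587.50       566.5381       566.5381
  2       587.50       546.3241     1,092.6482
  3       587.50       526.8313     1,580.4940
  4       587.50       508.0341     2,032.1363
  5       587.50       489.9075     2,449.5375
  6    10,587.50     8,513.7498    51,082.4990
  Σ                 11,151.3849    58,803.8532
P = 11,151.3849; D_Mac = 5.27323 half-year periods = 2.63662 yrs; D_mod = 2.63662/(1+0.037) = 2.54254 yrs.
ΔP/P ≈ -D_mod · Δy = -2.54254 × (+0.008) = -0.020340 = -2.0340%.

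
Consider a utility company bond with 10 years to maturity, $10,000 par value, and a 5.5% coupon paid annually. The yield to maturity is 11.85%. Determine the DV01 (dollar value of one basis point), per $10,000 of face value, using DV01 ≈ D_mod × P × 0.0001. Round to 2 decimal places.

$4.20

Periodic yield y = 0.1185.
  t   CF        PV=CF/(1+0.1185)^t    t·PV
  1       550.00       491.7300       491.7300
  2       550.00       439.6334       879.2669
  3       550.00       393.0563     1,179.1688
  4       550.00       351.4137     1,405.6550
  5       550.00       314.1830     1,570.9152
  6       550.00       280.8968     1,685.3807
  7       550.00       251.1370     1,757.9593
  8       550.00       224.5302     1,796.2417
  9       550.00       200.7423     1,806.6803
  10   10,550.00     3,442.6476    34,426.4765
  Σ                  6,389.9704    46,999.4742
P = 6,389.9704; D_Mac = 7.35519 yrs; D_mod = 6.57594 yrs.
DV01 ≈ 6.57594 × 6,389.9704 × 0.0001 = 4.202009.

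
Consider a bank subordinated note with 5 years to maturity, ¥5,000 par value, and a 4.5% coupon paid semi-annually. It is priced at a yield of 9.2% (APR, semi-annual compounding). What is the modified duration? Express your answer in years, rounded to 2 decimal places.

Periodic yield y = 0.046. First find Macaulay duration:
  t   CF        PV=CF/(1+0.046)^t    t·PV
  1       112.50       107.5526       107.5526
  2       112.50       102.8227       205.6455
  3       112.50        98.3009       294.9027
  4       112.50        93.9779       375.9116
  5       112.50        89.8450       449.2252
  6       112.50        85.8939       515.3635
  7       112.50        82.1166       574.8159
  8       112.50        78.5053       628.0425
  9       112.50        75.0529       675.4759
  10    5,112.50     3,260.7423    32,607.4229
  Σ                  4,074.8101    36,434.3583
P = 4,074.8101; Macaulay duration = 36,434.3583 / 4,074.8101 = 8.94136 half-year periods = 4.47068 years.
Modified duration = D_Mac / (1 + y) = 4.47068 / 1.046 = 4.27407 years.

4.27 years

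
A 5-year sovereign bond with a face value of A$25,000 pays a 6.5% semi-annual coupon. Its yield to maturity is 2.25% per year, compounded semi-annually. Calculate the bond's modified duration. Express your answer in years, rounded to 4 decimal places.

4.3658 years

Periodic yield y = 0.01125. First find Macaulay duration:
  t   CF        PV=CF/(1+0.01125)^t    t·PV
  1       812.50       803.4611       803.4611
  2       812.50       794.5227     1,589.0454
  3       812.50       785.6837     2,357.0512
  4       812.50       776.9431     3,107.7725
  5       812.50       768.2998     3,841.4988
  6       812.50       759.7525     4,558.5153
  7       812.50       751.3004     5,259.1029
  8       812.50       742.9423     5,943.5385
  9       812.50       734.6772     6,612.0947
  10   25,812.50    23,080.4740   230,804.7396
  Σ                 29,998.0568   264,876.8199
P = 29,998.0568; Macaulay duration = 264,876.8199 / 29,998.0568 = 8.82980 half-year periods = 4.41490 years.
Modified duration = D_Mac / (1 + y) = 4.41490 / 1.01125 = 4.36578 years.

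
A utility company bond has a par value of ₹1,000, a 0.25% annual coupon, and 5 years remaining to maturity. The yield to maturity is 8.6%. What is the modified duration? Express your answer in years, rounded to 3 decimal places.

4.575 years

Periodic yield y = 0.086. First find Macaulay duration:
  t   CF        PV=CF/(1+0.086)^t    t·PV
  1         2.50         2.3020         2.3020
  2         2.50         2.1197         4.2395
  3         2.50         1.9519         5.8556
  4         2.50         1.7973         7.1892
  5     1,002.50       663.6441     3,318.2206
  Σ                    671.8151     3,337.8069
P = 671.8151; Macaulay duration = 3,337.8069 / 671.8151 = 4.96834 years.
Modified duration = D_Mac / (1 + y) = 4.96834 / 1.086 = 4.57490 years.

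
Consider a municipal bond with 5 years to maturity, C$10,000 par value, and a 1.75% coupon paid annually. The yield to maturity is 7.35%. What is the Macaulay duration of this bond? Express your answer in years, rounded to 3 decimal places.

Periodic yield y = 0.0735. Discount each cash flow and weight by its year:
  t   CF        PV=CF/(1+0.0735)^t    t·PV
  1       175.00       163.0182       163.0182
  2       175.00       151.8567       303.7134
  3       175.00       141.4594       424.3783
  4       175.00       131.7740       527.0962
  5    10,175.00     7,137.1393    35,685.6966
  Σ                  7,725.2476    37,103.9026
Price P = Σ PV = 7,725.2476.
Macaulay duration = Σ(t·PV) / P = 37,103.9026 / 7,725.2476 = 4.80294 years.

4.803 years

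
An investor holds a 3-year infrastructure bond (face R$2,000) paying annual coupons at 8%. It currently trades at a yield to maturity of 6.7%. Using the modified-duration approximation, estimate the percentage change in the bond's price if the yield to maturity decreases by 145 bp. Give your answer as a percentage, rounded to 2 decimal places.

+3.79%

Periodic yield y = 0.067. Modified duration first:
  t   CF        PV=CF/(1+0.067)^t    t·PV
  1       160.00       149.9531       149.9531
  2       160.00       140.5372       281.0743
  3     2,160.00     1,778.1176     5,334.3529
  Σ                  2,068.6079     5,765.3804
P = 2,068.6079; D_Mac = 2.78708 yrs; D_mod = 2.78708/(1+0.067) = 2.61207 yrs.
ΔP/P ≈ -D_mod · Δy = -2.61207 × (-0.0145) = +0.037875 = +3.7875%.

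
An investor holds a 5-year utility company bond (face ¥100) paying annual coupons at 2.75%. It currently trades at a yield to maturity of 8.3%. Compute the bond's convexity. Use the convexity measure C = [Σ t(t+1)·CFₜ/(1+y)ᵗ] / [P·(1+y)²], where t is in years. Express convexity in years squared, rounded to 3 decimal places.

With y = 0.083:
  t   CF        PV=CF/(1+0.083)^t    t·PV        t(t+1)·PV
  1         2.75         2.5392         2.5392           5.0785
  2         2.75         2.3446         4.6893          14.0678
  3         2.75         2.1649         6.4948          25.9794
  4         2.75         1.9990         7.9961          39.9806
  5       102.75        68.9667       344.8336       2,069.0015
  Σ                     78.0146       366.5531       2,154.1077
P = 78.0146.
Convexity = Σ t(t+1)·PV / [P·(1+y)²] = 2,154.1077 / (78.0146 × 1.172889) = 23.54153.

23.542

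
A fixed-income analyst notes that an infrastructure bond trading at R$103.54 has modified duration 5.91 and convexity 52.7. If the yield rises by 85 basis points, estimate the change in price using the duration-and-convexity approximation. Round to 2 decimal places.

-R$5.00

Duration effect: -D_mod·Δy = -5.91 × (+0.0085) = -0.050235
Convexity effect: ½·C·(Δy)² = 0.5 × 52.7 × (0.0085)² = +0.0019037875
ΔP/P ≈ -0.050235 + 0.0019037875 = -0.0483312125
ΔP ≈ 103.54 × (-0.0483312125) = -5.00421374225.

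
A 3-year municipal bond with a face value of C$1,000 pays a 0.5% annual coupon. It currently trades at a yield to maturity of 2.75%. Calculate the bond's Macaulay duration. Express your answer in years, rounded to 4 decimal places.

Periodic yield y = 0.0275. Discount each cash flow and weight by its year:
  t   CF        PV=CF/(1+0.0275)^t    t·PV
  1         5.00         4.8662         4.8662
  2         5.00         4.7359         9.4719
  3     1,005.00       926.4470     2,779.3409
  Σ                    936.0491     2,793.6790
Price P = Σ PV = 936.0491.
Macaulay duration = Σ(t·PV) / P = 2,793.6790 / 936.0491 = 2.98454 years.

2.9845 years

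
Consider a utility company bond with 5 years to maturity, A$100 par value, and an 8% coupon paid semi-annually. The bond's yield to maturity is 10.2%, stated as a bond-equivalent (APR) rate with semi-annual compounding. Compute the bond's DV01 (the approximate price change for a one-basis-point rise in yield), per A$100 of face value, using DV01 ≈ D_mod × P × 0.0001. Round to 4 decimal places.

Periodic yield y = 0.051.
  t   CF        PV=CF/(1+0.051)^t    t·PV
  1         4.00         3.8059         3.8059
  2         4.00         3.6212         7.2424
  3         4.00         3.4455        10.3365
  4         4.00         3.2783        13.1132
  5         4.00         3.1192        15.5961
  6         4.00         2.9679        17.8072
  7         4.00         2.8238        19.7669
  8         4.00         2.6868        21.4945
  9         4.00         2.5564        23.0080
  10      104.00        63.2421       632.4208
  Σ                     91.5472       764.5916
P = 91.5472; D_Mac = 8.35188 half-year periods = 4.17594 yrs; D_mod = 3.97330 yrs.
DV01 ≈ 3.97330 × 91.5472 × 0.0001 = 0.036374.

A$0.0364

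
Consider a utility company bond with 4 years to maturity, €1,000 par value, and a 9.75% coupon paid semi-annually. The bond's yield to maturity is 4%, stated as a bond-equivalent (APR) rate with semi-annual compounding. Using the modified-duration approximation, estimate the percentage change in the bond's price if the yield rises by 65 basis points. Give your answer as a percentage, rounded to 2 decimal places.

Periodic yield y = 0.02. Modified duration first:
  t   CF        PV=CF/(1+0.02)^t    t·PV
  1        48.75        47.7941        47.7941
  2        48.75        46.8570        93.7140
  3        48.75        45.9382       137.8146
  4        48.75        45.0375       180.1499
  5        48.75        44.1544       220.7719
  6        48.75        43.2886       259.7316
  7        48.75        42.4398       297.0787
  8     1,048.75       895.0980     7,160.7842
  Σ                  1,210.6076     8,397.8390
P = 1,210.6076; D_Mac = 6.93688 half-year periods = 3.46844 yrs; D_mod = 3.46844/(1+0.02) = 3.40043 yrs.
ΔP/P ≈ -D_mod · Δy = -3.40043 × (+0.0065) = -0.022103 = -2.2103%.

-2.21%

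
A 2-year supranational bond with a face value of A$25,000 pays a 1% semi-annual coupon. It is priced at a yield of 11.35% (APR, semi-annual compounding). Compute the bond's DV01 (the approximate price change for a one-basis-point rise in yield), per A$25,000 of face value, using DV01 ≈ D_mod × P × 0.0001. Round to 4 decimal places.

A$3.8443

Periodic yield y = 0.05675.
  t   CF        PV=CF/(1+0.05675)^t    t·PV
  1       125.00       118.2872       118.2872
  2       125.00       111.9349       223.8698
  3       125.00       105.9237       317.7712
  4    25,125.00    20,147.3089    80,589.2355
  Σ                 20,483.4547    81,249.1636
P = 20,483.4547; D_Mac = 3.96658 half-year periods = 1.98329 yrs; D_mod = 1.87678 yrs.
DV01 ≈ 1.87678 × 20,483.4547 × 0.0001 = 3.844294.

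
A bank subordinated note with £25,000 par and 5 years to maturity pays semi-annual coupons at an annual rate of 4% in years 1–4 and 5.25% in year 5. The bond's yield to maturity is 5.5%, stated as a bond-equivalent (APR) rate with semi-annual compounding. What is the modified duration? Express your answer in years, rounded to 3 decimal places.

4.443 years

Periodic yield y = 0.0275. First find Macaulay duration:
  t   CF        PV=CF/(1+0.0275)^t    t·PV
  1       500.00       486.6180       486.6180
  2       500.00       473.5942       947.1883
  3       500.00       460.9189     1,382.7567
  4       500.00       448.5829     1,794.3315
  5       500.00       436.5770     2,182.8850
  6       500.00       424.8925     2,549.3547
  7       500.00       413.5206     2,894.6445
  8       500.00       402.4532     3,219.6254
  9       656.25       514.0825     4,626.7427
  10   25,656.25    19,560.2713   195,602.7126
  Σ                 23,621.5110   215,686.8595
P = 23,621.5110; Macaulay duration = 215,686.8595 / 23,621.5110 = 9.13095 half-year periods = 4.56548 years.
Modified duration = D_Mac / (1 + y) = 4.56548 / 1.0275 = 4.44329 years.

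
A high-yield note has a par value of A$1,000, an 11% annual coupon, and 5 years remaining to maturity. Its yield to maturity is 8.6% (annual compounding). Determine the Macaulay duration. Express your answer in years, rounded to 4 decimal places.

Periodic yield y = 0.086. Discount each cash flow and weight by its year:
  t   CF        PV=CF/(1+0.086)^t    t·PV
  1       110.00       101.2891       101.2891
  2       110.00        93.2681       186.5362
  3       110.00        85.8822       257.6466
  4       110.00        79.0812       316.3249
  5     1,110.00       734.8080     3,674.0398
  Σ                  1,094.3286     4,535.8366
Price P = Σ PV = 1,094.3286.
Macaulay duration = Σ(t·PV) / P = 4,535.8366 / 1,094.3286 = 4.14486 years.

4.1449 years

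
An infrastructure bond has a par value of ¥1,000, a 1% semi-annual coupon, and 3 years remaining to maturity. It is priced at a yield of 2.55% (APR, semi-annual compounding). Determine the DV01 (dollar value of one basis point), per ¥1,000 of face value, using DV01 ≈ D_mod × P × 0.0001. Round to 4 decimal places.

Periodic yield y = 0.01275.
  t   CF        PV=CF/(1+0.01275)^t    t·PV
  1         5.00         4.9371         4.9371
  2         5.00         4.8749         9.7498
  3         5.00         4.8135        14.4406
  4         5.00         4.7529        19.0117
  5         5.00         4.6931        23.4654
  6     1,005.00       931.4350     5,588.6100
  Σ                    955.5065     5,660.2145
P = 955.5065; D_Mac = 5.92378 half-year periods = 2.96189 yrs; D_mod = 2.92460 yrs.
DV01 ≈ 2.92460 × 955.5065 × 0.0001 = 0.279448.

¥0.2794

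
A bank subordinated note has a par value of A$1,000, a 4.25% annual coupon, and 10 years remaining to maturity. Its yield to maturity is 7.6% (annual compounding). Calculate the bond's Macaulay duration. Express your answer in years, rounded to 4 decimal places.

8.0797 years

Periodic yield y = 0.076. Discount each cash flow and weight by its year:
  t   CF        PV=CF/(1+0.076)^t    t·PV
  1        42.50        39.4981        39.4981
  2        42.50        36.7083        73.4166
  3        42.50        34.1155       102.3466
  4        42.50        31.7059       126.8235
  5        42.50        29.4664       147.3322
  6        42.50        27.3852       164.3110
  7        42.50        25.4509       178.1563
  8        42.50        23.6532       189.2260
  9        42.50        21.9826       197.8431
  10    1,042.50       501.1334     5,011.3340
  Σ                    771.0996     6,230.2874
Price P = Σ PV = 771.0996.
Macaulay duration = Σ(t·PV) / P = 6,230.2874 / 771.0996 = 8.07974 years.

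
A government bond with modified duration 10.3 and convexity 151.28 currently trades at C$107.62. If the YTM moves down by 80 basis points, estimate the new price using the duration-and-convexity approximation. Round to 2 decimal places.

C$117.01

Duration effect: -D_mod·Δy = -10.3 × (-0.008) = +0.082400
Convexity effect: ½·C·(Δy)² = 0.5 × 151.28 × (-0.008)² = +0.00484096
ΔP/P ≈ +0.082400 + 0.00484096 = +0.08724096
New price ≈ 107.62 × (1 + 0.08724096) = 117.0088721152.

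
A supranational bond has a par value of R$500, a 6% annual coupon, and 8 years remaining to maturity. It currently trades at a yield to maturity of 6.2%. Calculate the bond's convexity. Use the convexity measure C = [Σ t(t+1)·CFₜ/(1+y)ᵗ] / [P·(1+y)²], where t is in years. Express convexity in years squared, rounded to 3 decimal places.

48.870

With y = 0.062:
  t   CF        PV=CF/(1+0.062)^t    t·PV        t(t+1)·PV
  1        30.00        28.2486        28.2486          56.4972
  2        30.00        26.5994        53.1988         159.5965
  3        30.00        25.0465        75.1396         300.5585
  4        30.00        23.5843        94.3372         471.6862
  5        30.00        22.2074       111.0372         666.2235
  6        30.00        20.9110       125.4658         878.2607
  7        30.00        19.6902       137.8312       1,102.6500
  8       530.00       327.5516     2,620.4129      23,583.7158
  Σ                    493.8391     3,245.6715      27,219.1883
P = 493.8391.
Convexity = Σ t(t+1)·PV / [P·(1+y)²] = 27,219.1883 / (493.8391 × 1.127844) = 48.86982.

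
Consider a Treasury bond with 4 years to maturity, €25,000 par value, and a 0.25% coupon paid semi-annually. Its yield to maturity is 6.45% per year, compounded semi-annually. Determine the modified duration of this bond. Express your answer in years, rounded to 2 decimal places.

Periodic yield y = 0.03225. First find Macaulay duration:
  t   CF        PV=CF/(1+0.03225)^t    t·PV
  1        31.25        30.2737        30.2737
  2        31.25        29.3279        58.6557
  3        31.25        28.4116        85.2347
  4        31.25        27.5239       110.0957
  5        31.25        26.6640       133.3201
  6        31.25        25.8310       154.9858
  7        31.25        25.0239       175.1676
  8    25,031.25    19,417.9512   155,343.6096
  Σ                 19,611.0072   156,091.3430
P = 19,611.0072; Macaulay duration = 156,091.3430 / 19,611.0072 = 7.95937 half-year periods = 3.97969 years.
Modified duration = D_Mac / (1 + y) = 3.97969 / 1.03225 = 3.85535 years.

3.86 years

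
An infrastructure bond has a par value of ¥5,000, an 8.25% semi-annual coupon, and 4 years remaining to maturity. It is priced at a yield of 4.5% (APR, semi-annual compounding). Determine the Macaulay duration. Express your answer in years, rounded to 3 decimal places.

Periodic yield y = 0.0225. Discount each cash flow and weight by its period:
  t   CF        PV=CF/(1+0.0225)^t    t·PV
  1       206.25       201.7115       201.7115
  2       206.25       197.2729       394.5457
  3       206.25       192.9319       578.7957
  4       206.25       188.6864       754.7458
  5       206.25       184.5344       922.6721
  6       206.25       180.4738     1,082.8425
  7       206.25       176.5025     1,235.5172
  8     5,206.25     4,357.3103    34,858.4821
  Σ                  5,679.4236    40,029.3125
Price P = Σ PV = 5,679.4236.
Macaulay duration = Σ(t·PV) / P = 40,029.3125 / 5,679.4236 = 7.04813 half-year periods.
In years: 7.04813 / 2 = 3.52406 years.

3.524 years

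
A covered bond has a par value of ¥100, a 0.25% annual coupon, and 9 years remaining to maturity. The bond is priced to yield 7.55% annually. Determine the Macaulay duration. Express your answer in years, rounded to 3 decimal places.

8.867 years

Periodic yield y = 0.0755. Discount each cash flow and weight by its year:
  t   CF        PV=CF/(1+0.0755)^t    t·PV
  1         0.25         0.2325         0.2325
  2         0.25         0.2161         0.4323
  3         0.25         0.2010         0.6029
  4         0.25         0.1869         0.7474
  5         0.25         0.1737         0.8687
  6         0.25         0.1615         0.9692
  7         0.25         0.1502         1.0514
  8         0.25         0.1397         1.1172
  9       100.25        52.0704       468.6333
  Σ                     53.5319       474.6549
Price P = Σ PV = 53.5319.
Macaulay duration = Σ(t·PV) / P = 474.6549 / 53.5319 = 8.86677 years.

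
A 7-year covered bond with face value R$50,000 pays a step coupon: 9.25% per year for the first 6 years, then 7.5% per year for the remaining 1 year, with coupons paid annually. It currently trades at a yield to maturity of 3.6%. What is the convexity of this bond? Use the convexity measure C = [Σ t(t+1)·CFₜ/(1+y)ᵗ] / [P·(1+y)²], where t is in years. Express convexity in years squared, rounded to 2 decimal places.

39.05

With y = 0.036:
  t   CF        PV=CF/(1+0.036)^t    t·PV        t(t+1)·PV
  1     4,625.00     4,464.2857     4,464.2857       8,928.5714
  2     4,625.00     4,309.1561     8,618.3122      25,854.9366
  3     4,625.00     4,159.4171    12,478.2512      49,913.0050
  4     4,625.00     4,014.8814    16,059.5254      80,297.6270
  5     4,625.00     3,875.3681    19,376.8405     116,261.0430
  6     4,625.00     3,740.7028    22,444.2168     157,109.5176
  7    53,750.00    41,962.3866   293,736.7063   2,349,893.6502
  Σ                 66,526.1978   377,178.1381   2,788,258.3507
P = 66,526.1978.
Convexity = Σ t(t+1)·PV / [P·(1+y)²] = 2,788,258.3507 / (66,526.1978 × 1.073296) = 39.04998.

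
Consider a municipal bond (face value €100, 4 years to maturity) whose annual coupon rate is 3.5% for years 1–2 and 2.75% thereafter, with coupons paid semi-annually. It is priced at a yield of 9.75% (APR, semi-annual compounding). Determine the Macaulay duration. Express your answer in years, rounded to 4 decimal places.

Periodic yield y = 0.04875. Discount each cash flow and weight by its period:
  t   CF        PV=CF/(1+0.04875)^t    t·PV
  1        1.750         1.6687         1.6687
  2        1.750         1.5911         3.1822
  3        1.750         1.5171         4.5514
  4        1.750         1.4466         5.7864
  5        1.375         1.0838         5.4189
  6        1.375         1.0334         6.2004
  7        1.375         0.9854         6.8976
  8      101.375        69.2716       554.1726
  Σ                     78.5976       587.8782
Price P = Σ PV = 78.5976.
Macaulay duration = Σ(t·PV) / P = 587.8782 / 78.5976 = 7.47959 half-year periods.
In years: 7.47959 / 2 = 3.73980 years.

3.7398 years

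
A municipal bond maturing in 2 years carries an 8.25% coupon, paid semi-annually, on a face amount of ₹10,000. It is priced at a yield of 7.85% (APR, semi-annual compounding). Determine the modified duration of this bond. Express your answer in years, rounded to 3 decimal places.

Periodic yield y = 0.03925. First find Macaulay duration:
  t   CF        PV=CF/(1+0.03925)^t    t·PV
  1       412.50       396.9209       396.9209
  2       412.50       381.9301       763.8602
  3       412.50       367.5055     1,102.5165
  4    10,412.50     8,926.3699    35,705.4798
  Σ                 10,072.7264    37,968.7774
P = 10,072.7264; Macaulay duration = 37,968.7774 / 10,072.7264 = 3.76946 half-year periods = 1.88473 years.
Modified duration = D_Mac / (1 + y) = 1.88473 / 1.03925 = 1.81355 years.

1.814 years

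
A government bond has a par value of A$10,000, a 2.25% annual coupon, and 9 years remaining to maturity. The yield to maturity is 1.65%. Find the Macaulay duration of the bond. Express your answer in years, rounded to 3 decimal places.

8.269 years

Periodic yield y = 0.0165. Discount each cash flow and weight by its year:
  t   CF        PV=CF/(1+0.0165)^t    t·PV
  1       225.00       221.3478       221.3478
  2       225.00       217.7548       435.5096
  3       225.00       214.2202       642.6605
  4       225.00       210.7429       842.9717
  5       225.00       207.3221     1,036.6105
  6       225.00       203.9568     1,223.7409
  7       225.00       200.6462     1,404.5231
  8       225.00       197.3892     1,579.1138
  9    10,225.00     8,824.6374    79,421.7367
  Σ                 10,498.0174    86,808.2146
Price P = Σ PV = 10,498.0174.
Macaulay duration = Σ(t·PV) / P = 86,808.2146 / 10,498.0174 = 8.26901 years.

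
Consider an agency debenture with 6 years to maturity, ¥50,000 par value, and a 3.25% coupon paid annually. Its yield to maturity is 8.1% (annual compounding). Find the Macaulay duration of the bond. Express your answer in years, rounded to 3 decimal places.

Periodic yield y = 0.081. Discount each cash flow and weight by its year:
  t   CF        PV=CF/(1+0.081)^t    t·PV
  1     1,625.00     1,503.2377     1,503.2377
  2     1,625.00     1,390.5992     2,781.1984
  3     1,625.00     1,286.4007     3,859.2022
  4     1,625.00     1,190.0099     4,760.0398
  5     1,625.00     1,100.8418     5,504.2088
  6    51,625.00    32,352.3551   194,114.1307
  Σ                 38,823.4445   212,522.0176
Price P = Σ PV = 38,823.4445.
Macaulay duration = Σ(t·PV) / P = 212,522.0176 / 38,823.4445 = 5.47406 years.

5.474 years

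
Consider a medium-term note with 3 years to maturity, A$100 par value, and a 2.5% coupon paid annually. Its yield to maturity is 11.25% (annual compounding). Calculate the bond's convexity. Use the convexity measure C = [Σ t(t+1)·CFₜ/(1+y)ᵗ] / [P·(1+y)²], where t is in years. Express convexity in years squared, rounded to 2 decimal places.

9.34

With y = 0.1125:
  t   CF        PV=CF/(1+0.1125)^t    t·PV        t(t+1)·PV
  1         2.50         2.2472         2.2472           4.4944
  2         2.50         2.0199         4.0399          12.1197
  3       102.50        74.4430       223.3290         893.3159
  Σ                     78.7101       229.6161         909.9299
P = 78.7101.
Convexity = Σ t(t+1)·PV / [P·(1+y)²] = 909.9299 / (78.7101 × 1.237656) = 9.34065.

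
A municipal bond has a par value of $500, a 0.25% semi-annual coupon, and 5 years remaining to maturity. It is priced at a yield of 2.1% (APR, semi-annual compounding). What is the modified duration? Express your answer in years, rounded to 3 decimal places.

4.919 years

Periodic yield y = 0.0105. First find Macaulay duration:
  t   CF        PV=CF/(1+0.0105)^t    t·PV
  1        0.625         0.6185         0.6185
  2        0.625         0.6121         1.2242
  3        0.625         0.6057         1.8172
  4        0.625         0.5994         2.3977
  5        0.625         0.5932         2.9660
  6        0.625         0.5870         3.5222
  7        0.625         0.5809         4.0665
  8        0.625         0.5749         4.5992
  9        0.625         0.5689         5.1203
  10     500.625       450.9718     4,509.7177
  Σ                    456.3125     4,536.0494
P = 456.3125; Macaulay duration = 4,536.0494 / 456.3125 = 9.94066 half-year periods = 4.97033 years.
Modified duration = D_Mac / (1 + y) = 4.97033 / 1.0105 = 4.91869 years.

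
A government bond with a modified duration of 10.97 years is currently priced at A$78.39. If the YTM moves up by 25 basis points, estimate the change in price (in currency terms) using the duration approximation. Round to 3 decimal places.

Duration approximation: ΔP/P ≈ -D_mod · Δy = -10.97 × (+0.0025) = -0.027425.
ΔP ≈ 78.39 × (-0.027425) = -2.14984575.

-A$2.150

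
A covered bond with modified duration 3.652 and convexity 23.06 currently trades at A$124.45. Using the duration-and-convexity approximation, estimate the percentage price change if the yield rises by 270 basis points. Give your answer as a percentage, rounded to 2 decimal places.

-9.02%

Duration effect: -D_mod·Δy = -3.652 × (+0.027) = -0.098604
Convexity effect: ½·C·(Δy)² = 0.5 × 23.06 × (0.027)² = +0.00840537
ΔP/P ≈ -0.098604 + 0.00840537 = -0.09019863
= -9.019863%.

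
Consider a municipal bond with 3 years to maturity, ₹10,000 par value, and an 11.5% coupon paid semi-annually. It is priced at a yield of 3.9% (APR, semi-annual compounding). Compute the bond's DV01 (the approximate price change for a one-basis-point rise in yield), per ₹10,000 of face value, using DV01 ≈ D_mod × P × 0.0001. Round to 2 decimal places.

₹3.17

Periodic yield y = 0.0195.
  t   CF        PV=CF/(1+0.0195)^t    t·PV
  1       575.00       564.0020       564.0020
  2       575.00       553.2143     1,106.4286
  3       575.00       542.6329     1,627.8988
  4       575.00       532.2540     2,129.0160
  5       575.00       522.0736     2,610.3678
  6    10,575.00     9,417.9633    56,507.7800
  Σ                 12,132.1401    64,545.4931
P = 12,132.1401; D_Mac = 5.32021 half-year periods = 2.66010 yrs; D_mod = 2.60922 yrs.
DV01 ≈ 2.60922 × 12,132.1401 × 0.0001 = 3.165546.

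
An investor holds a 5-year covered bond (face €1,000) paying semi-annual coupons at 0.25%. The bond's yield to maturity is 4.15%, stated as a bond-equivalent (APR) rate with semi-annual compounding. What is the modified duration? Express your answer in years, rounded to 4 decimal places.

4.8674 years

Periodic yield y = 0.02075. First find Macaulay duration:
  t   CF        PV=CF/(1+0.02075)^t    t·PV
  1         1.25         1.2246         1.2246
  2         1.25         1.1997         2.3994
  3         1.25         1.1753         3.5259
  4         1.25         1.1514         4.6057
  5         1.25         1.1280         5.6401
  6         1.25         1.1051         6.6305
  7         1.25         1.0826         7.5783
  8         1.25         1.0606         8.4849
  9         1.25         1.0390         9.3514
  10    1,001.25       815.3586     8,153.5858
  Σ                    825.5249     8,203.0265
P = 825.5249; Macaulay duration = 8,203.0265 / 825.5249 = 9.93674 half-year periods = 4.96837 years.
Modified duration = D_Mac / (1 + y) = 4.96837 / 1.02075 = 4.86737 years.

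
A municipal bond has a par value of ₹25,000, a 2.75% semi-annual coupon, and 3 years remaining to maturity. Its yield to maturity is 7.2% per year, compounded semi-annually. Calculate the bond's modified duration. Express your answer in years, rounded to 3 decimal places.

Periodic yield y = 0.036. First find Macaulay duration:
  t   CF        PV=CF/(1+0.036)^t    t·PV
  1       343.75       331.8050       331.8050
  2       343.75       320.2751       640.5502
  3       343.75       309.1459       927.4376
  4       343.75       298.4033     1,193.6134
  5       343.75       288.0341     1,440.1706
  6    25,343.75    20,498.0403   122,988.2420
  Σ                 22,045.7038   127,521.8188
P = 22,045.7038; Macaulay duration = 127,521.8188 / 22,045.7038 = 5.78443 half-year periods = 2.89221 years.
Modified duration = D_Mac / (1 + y) = 2.89221 / 1.036 = 2.79171 years.

2.792 years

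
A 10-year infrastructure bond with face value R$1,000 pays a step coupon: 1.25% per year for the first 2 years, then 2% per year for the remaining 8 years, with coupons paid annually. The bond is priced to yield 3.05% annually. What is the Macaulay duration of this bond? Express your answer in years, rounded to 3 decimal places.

Periodic yield y = 0.0305. Discount each cash flow and weight by its year:
  t   CF        PV=CF/(1+0.0305)^t    t·PV
  1        12.50        12.1300        12.1300
  2        12.50        11.7710        23.5420
  3        20.00        18.2762        54.8286
  4        20.00        17.7353        70.9411
  5        20.00        17.2104        86.0518
  6        20.00        16.7010       100.2059
  7        20.00        16.2067       113.4468
  8        20.00        15.7270       125.8160
  9        20.00        15.2615       137.3538
  10    1,020.00       755.3013     7,553.0126
  Σ                    896.3204     8,277.3287
Price P = Σ PV = 896.3204.
Macaulay duration = Σ(t·PV) / P = 8,277.3287 / 896.3204 = 9.23479 years.

9.235 years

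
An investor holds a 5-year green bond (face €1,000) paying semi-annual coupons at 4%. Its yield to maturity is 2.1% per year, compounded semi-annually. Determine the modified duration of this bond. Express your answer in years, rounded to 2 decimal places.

4.55 years

Periodic yield y = 0.0105. First find Macaulay duration:
  t   CF        PV=CF/(1+0.0105)^t    t·PV
  1        20.00        19.7922        19.7922
  2        20.00        19.5865        39.1730
  3        20.00        19.3830        58.1490
  4        20.00        19.1816        76.7264
  5        20.00        18.9823        94.9114
  6        20.00        18.7850       112.7102
  7        20.00        18.5898       130.1289
  8        20.00        18.3967       147.1734
  9        20.00        18.2055       163.8497
  10    1,020.00       918.8339     9,188.3386
  Σ                  1,089.7365    10,030.9530
P = 1,089.7365; Macaulay duration = 10,030.9530 / 1,089.7365 = 9.20493 half-year periods = 4.60247 years.
Modified duration = D_Mac / (1 + y) = 4.60247 / 1.0105 = 4.55464 years.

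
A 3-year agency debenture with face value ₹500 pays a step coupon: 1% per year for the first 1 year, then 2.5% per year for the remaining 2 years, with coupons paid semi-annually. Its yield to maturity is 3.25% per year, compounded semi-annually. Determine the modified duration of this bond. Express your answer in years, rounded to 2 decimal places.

2.89 years

Periodic yield y = 0.01625. First find Macaulay duration:
  t   CF        PV=CF/(1+0.01625)^t    t·PV
  1         2.50         2.4600         2.4600
  2         2.50         2.4207         4.8414
  3         6.25         5.9550        17.8649
  4         6.25         5.8597        23.4389
  5         6.25         5.7660        28.8302
  6       506.25       459.5806     2,757.4836
  Σ                    482.0420     2,834.9189
P = 482.0420; Macaulay duration = 2,834.9189 / 482.0420 = 5.88106 half-year periods = 2.94053 years.
Modified duration = D_Mac / (1 + y) = 2.94053 / 1.01625 = 2.89351 years.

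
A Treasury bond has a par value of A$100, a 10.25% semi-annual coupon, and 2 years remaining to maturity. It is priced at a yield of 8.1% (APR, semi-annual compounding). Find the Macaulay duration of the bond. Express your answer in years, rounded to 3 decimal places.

1.861 years

Periodic yield y = 0.0405. Discount each cash flow and weight by its period:
  t   CF        PV=CF/(1+0.0405)^t    t·PV
  1        5.125         4.9255         4.9255
  2        5.125         4.7338         9.4676
  3        5.125         4.5495        13.6486
  4      105.125        89.6887       358.7548
  Σ                    103.8975       386.7965
Price P = Σ PV = 103.8975.
Macaulay duration = Σ(t·PV) / P = 386.7965 / 103.8975 = 3.72286 half-year periods.
In years: 3.72286 / 2 = 1.86143 years.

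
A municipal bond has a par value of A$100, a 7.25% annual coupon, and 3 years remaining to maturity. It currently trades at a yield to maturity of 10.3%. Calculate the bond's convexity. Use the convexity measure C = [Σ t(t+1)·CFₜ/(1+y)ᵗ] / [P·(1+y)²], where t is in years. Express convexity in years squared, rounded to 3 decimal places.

8.961

With y = 0.103:
  t   CF        PV=CF/(1+0.103)^t    t·PV        t(t+1)·PV
  1         7.25         6.5730         6.5730          13.1460
  2         7.25         5.9592        11.9184          35.7551
  3       107.25        79.9228       239.7684         959.0738
  Σ                     92.4550       258.2598       1,007.9748
P = 92.4550.
Convexity = Σ t(t+1)·PV / [P·(1+y)²] = 1,007.9748 / (92.4550 × 1.216609) = 8.96124.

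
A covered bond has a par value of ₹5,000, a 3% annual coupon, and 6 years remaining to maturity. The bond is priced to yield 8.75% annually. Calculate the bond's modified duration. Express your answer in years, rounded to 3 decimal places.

5.055 years

Periodic yield y = 0.0875. First find Macaulay duration:
  t   CF        PV=CF/(1+0.0875)^t    t·PV
  1       150.00       137.9310       137.9310
  2       150.00       126.8331       253.6663
  3       150.00       116.6282       349.8845
  4       150.00       107.2443       428.9772
  5       150.00        98.6154       493.0772
  6     5,150.00     3,113.3764    18,680.2587
  Σ                  3,700.6285    20,343.7949
P = 3,700.6285; Macaulay duration = 20,343.7949 / 3,700.6285 = 5.49739 years.
Modified duration = D_Mac / (1 + y) = 5.49739 / 1.0875 = 5.05507 years.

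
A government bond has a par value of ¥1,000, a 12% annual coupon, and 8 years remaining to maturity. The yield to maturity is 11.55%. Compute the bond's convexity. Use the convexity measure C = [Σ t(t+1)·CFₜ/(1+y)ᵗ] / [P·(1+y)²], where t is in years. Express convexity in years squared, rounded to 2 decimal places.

35.24

With y = 0.1155:
  t   CF        PV=CF/(1+0.1155)^t    t·PV        t(t+1)·PV
  1       120.00       107.5751       107.5751         215.1502
  2       120.00        96.4366       192.8733         578.6199
  3       120.00        86.4515       259.3545       1,037.4180
  4       120.00        77.5002       310.0009       1,550.0044
  5       120.00        69.4758       347.3789       2,084.2731
  6       120.00        62.2822       373.6931       2,615.8515
  7       120.00        55.8334       390.8339       3,126.6715
  8     1,120.00       467.1555     3,737.2437      33,635.1929
  Σ                  1,022.7103     5,718.9533      44,843.1814
P = 1,022.7103.
Convexity = Σ t(t+1)·PV / [P·(1+y)²] = 44,843.1814 / (1,022.7103 × 1.244340) = 35.23746.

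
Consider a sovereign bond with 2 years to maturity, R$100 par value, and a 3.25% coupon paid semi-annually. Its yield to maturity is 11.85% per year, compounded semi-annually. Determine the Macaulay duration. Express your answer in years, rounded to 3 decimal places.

Periodic yield y = 0.05925. Discount each cash flow and weight by its period:
  t   CF        PV=CF/(1+0.05925)^t    t·PV
  1        1.625         1.5341         1.5341
  2        1.625         1.4483         2.8966
  3        1.625         1.3673         4.1018
  4      101.625        80.7247       322.8990
  Σ                     85.0744       331.4315
Price P = Σ PV = 85.0744.
Macaulay duration = Σ(t·PV) / P = 331.4315 / 85.0744 = 3.89578 half-year periods.
In years: 3.89578 / 2 = 1.94789 years.

1.948 years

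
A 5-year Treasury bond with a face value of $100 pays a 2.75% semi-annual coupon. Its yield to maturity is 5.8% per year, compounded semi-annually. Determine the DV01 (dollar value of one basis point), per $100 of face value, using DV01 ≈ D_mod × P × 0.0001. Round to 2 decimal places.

$0.04

Periodic yield y = 0.029.
  t   CF        PV=CF/(1+0.029)^t    t·PV
  1        1.375         1.3362         1.3362
  2        1.375         1.2986         2.5972
  3        1.375         1.2620         3.7860
  4        1.375         1.2264         4.9057
  5        1.375         1.1919         5.9593
  6        1.375         1.1583         6.9496
  7        1.375         1.1256         7.8794
  8        1.375         1.0939         8.7512
  9        1.375         1.0631         9.5677
  10     101.375        76.1688       761.6880
  Σ                     86.9248       813.4204
P = 86.9248; D_Mac = 9.35775 half-year periods = 4.67887 yrs; D_mod = 4.54701 yrs.
DV01 ≈ 4.54701 × 86.9248 × 0.0001 = 0.039525.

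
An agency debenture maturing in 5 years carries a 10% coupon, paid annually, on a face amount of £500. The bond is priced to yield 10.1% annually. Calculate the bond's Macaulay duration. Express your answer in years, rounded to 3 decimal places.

4.168 years

Periodic yield y = 0.101. Discount each cash flow and weight by its year:
  t   CF        PV=CF/(1+0.101)^t    t·PV
  1        50.00        45.4133        45.4133
  2        50.00        41.2473        82.4946
  3        50.00        37.4635       112.3904
  4        50.00        34.0268       136.1071
  5       550.00       339.9586     1,699.7932
  Σ                    498.1094     2,076.1986
Price P = Σ PV = 498.1094.
Macaulay duration = Σ(t·PV) / P = 2,076.1986 / 498.1094 = 4.16816 years.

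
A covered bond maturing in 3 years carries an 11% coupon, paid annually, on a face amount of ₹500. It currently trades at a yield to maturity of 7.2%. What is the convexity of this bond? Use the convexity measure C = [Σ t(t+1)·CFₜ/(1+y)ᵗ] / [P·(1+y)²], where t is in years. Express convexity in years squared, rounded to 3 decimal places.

9.175

With y = 0.072:
  t   CF        PV=CF/(1+0.072)^t    t·PV        t(t+1)·PV
  1        55.00        51.3060        51.3060         102.6119
  2        55.00        47.8600        95.7201         287.1603
  3       555.00       450.5143     1,351.5430       5,406.1722
  Σ                    549.6804     1,498.5691       5,795.9444
P = 549.6804.
Convexity = Σ t(t+1)·PV / [P·(1+y)²] = 5,795.9444 / (549.6804 × 1.149184) = 9.17539.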